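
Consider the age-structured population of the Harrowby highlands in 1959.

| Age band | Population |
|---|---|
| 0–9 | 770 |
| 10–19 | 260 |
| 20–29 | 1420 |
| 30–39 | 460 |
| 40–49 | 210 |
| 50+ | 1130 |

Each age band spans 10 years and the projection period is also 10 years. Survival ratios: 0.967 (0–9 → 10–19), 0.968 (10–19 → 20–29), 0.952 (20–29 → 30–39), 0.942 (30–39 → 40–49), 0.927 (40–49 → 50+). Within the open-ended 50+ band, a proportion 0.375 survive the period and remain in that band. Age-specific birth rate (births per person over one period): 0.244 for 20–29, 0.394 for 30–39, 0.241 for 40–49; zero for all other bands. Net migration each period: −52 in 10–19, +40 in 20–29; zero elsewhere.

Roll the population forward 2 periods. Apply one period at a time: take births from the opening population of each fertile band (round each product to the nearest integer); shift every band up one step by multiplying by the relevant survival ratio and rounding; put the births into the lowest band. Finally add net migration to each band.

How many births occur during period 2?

Period 1.
Births: 1420 × 0.244 = 346, 460 × 0.394 = 181, 210 × 0.241 = 51 → 578
10–19: 770 × 0.967 = 745
20–29: 260 × 0.968 = 252
30–39: 1420 × 0.952 = 1352
40–49: 460 × 0.942 = 433
50+: 210 × 0.927 + 1130 × 0.375 = 195 + 424 = 619
Net migration: 10–19 − 52 → 693; 20–29 + 40 → 292
Population now: 0–9=578, 10–19=693, 20–29=292, 30–39=1352, 40–49=433, 50+=619
Period 2.
Births: 292 × 0.244 = 71, 1352 × 0.394 = 533, 433 × 0.241 = 104 → 708
10–19: 578 × 0.967 = 559
20–29: 693 × 0.968 = 671
30–39: 292 × 0.952 = 278
40–49: 1352 × 0.942 = 1274
50+: 433 × 0.927 + 619 × 0.375 = 401 + 232 = 633
Net migration: 10–19 − 52 → 507; 20–29 + 40 → 711
Population now: 0–9=708, 10–19=507, 20–29=711, 30–39=278, 40–49=1274, 50+=633

708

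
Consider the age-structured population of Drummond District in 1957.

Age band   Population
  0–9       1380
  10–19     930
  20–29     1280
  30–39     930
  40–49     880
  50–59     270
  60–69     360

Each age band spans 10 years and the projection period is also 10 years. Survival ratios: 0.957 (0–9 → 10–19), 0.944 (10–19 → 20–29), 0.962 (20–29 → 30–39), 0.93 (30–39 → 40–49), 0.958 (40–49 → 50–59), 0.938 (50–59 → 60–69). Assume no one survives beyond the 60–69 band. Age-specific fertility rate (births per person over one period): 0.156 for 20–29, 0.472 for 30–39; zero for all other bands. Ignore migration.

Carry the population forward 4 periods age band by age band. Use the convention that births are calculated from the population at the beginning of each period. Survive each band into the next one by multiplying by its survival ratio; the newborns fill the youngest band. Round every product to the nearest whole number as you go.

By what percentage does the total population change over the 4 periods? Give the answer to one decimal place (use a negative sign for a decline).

Period 1.
Births: 1280 * 0.156 = 200  |  930 * 0.472 = 439 — total 639
10–19: 1380 * 0.957 = 1321
20–29: 930 * 0.944 = 878
30–39: 1280 * 0.962 = 1231
40–49: 930 * 0.93 = 865
50–59: 880 * 0.958 = 843
60–69: 270 * 0.938 = 253
Giving 639 / 1321 / 878 / 1231 / 865 / 843 / 253.
Period 2.
Births: 878 * 0.156 = 137  |  1231 * 0.472 = 581 — total 718
10–19: 639 * 0.957 = 612
20–29: 1321 * 0.944 = 1247
30–39: 878 * 0.962 = 845
40–49: 1231 * 0.93 = 1145
50–59: 865 * 0.958 = 829
60–69: 843 * 0.938 = 791
Giving 718 / 612 / 1247 / 845 / 1145 / 829 / 791.
Period 3.
Births: 1247 * 0.156 = 195  |  845 * 0.472 = 399 — total 594
10–19: 718 * 0.957 = 687
20–29: 612 * 0.944 = 578
30–39: 1247 * 0.962 = 1200
40–49: 845 * 0.93 = 786
50–59: 1145 * 0.958 = 1097
60–69: 829 * 0.938 = 778
Giving 594 / 687 / 578 / 1200 / 786 / 1097 / 778.
Period 4.
Births: 578 * 0.156 = 90  |  1200 * 0.472 = 566 — total 656
10–19: 594 * 0.957 = 568
20–29: 687 * 0.944 = 649
30–39: 578 * 0.962 = 556
40–49: 1200 * 0.93 = 1116
50–59: 786 * 0.958 = 753
60–69: 1097 * 0.938 = 1029
Giving 656 / 568 / 649 / 556 / 1116 / 753 / 1029.
Total: 6030 → 5327; change = -703; percentage change = -11.7%

-11.7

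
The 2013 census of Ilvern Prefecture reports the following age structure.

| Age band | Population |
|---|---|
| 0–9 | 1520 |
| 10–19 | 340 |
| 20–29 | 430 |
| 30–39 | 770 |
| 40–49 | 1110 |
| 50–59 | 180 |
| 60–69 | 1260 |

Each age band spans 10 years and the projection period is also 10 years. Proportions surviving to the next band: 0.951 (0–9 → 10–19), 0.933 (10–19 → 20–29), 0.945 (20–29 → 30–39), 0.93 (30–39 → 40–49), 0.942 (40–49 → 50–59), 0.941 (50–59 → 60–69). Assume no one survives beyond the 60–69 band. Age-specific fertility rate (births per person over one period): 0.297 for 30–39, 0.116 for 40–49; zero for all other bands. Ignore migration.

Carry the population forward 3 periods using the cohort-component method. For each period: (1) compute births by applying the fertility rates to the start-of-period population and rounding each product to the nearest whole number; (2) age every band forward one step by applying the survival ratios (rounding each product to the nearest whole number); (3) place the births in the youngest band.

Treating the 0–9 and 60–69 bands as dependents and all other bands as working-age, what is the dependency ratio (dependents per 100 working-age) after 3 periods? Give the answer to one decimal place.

— Period 1 —
Births: 770 × 0.297 = 229, 1110 × 0.116 = 129 — total 358
10–19: 1520 × 0.951 = 1446
20–29: 340 × 0.933 = 317
30–39: 430 × 0.945 = 406
40–49: 770 × 0.93 = 716
50–59: 1110 × 0.942 = 1046
60–69: 180 × 0.941 = 169
End of period: [358, 1446, 317, 406, 716, 1046, 169]
— Period 2 —
Births: 406 × 0.297 = 121, 716 × 0.116 = 83 — total 204
10–19: 358 × 0.951 = 340
20–29: 1446 × 0.933 = 1349
30–39: 317 × 0.945 = 300
40–49: 406 × 0.93 = 378
50–59: 716 × 0.942 = 674
60–69: 1046 × 0.941 = 984
End of period: [204, 340, 1349, 300, 378, 674, 984]
— Period 3 —
Births: 300 × 0.297 = 89, 378 × 0.116 = 44 — total 133
10–19: 204 × 0.951 = 194
20–29: 340 × 0.933 = 317
30–39: 1349 × 0.945 = 1275
40–49: 300 × 0.93 = 279
50–59: 378 × 0.942 = 356
60–69: 674 × 0.941 = 634
End of period: [133, 194, 317, 1275, 279, 356, 634]
Dependents (band 0–9 + band 60–69) = 133 + 634 = 767; working-age = 2421; ratio = 767/2421 × 100 = 31.7

31.7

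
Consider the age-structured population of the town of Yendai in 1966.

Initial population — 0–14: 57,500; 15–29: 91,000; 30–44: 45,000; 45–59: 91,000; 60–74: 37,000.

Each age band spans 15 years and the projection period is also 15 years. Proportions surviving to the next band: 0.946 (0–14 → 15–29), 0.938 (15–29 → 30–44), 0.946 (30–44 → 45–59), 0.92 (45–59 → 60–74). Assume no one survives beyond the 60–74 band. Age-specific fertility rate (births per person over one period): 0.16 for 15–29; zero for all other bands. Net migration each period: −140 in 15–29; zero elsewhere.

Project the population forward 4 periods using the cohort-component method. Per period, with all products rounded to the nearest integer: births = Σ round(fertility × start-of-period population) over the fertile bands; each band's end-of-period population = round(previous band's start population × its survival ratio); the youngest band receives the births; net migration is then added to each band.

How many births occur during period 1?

14560

Call the groups 1 to 5, youngest first.
Period 1.
Births: 91000 × 0.16 = 14560
Group 2: 57500 × 0.946 = 54395
Group 3: 91000 × 0.938 = 85358
Group 4: 45000 × 0.946 = 42570
Group 5: 91000 × 0.92 = 83720
Net migration: Group 2 − 140 → 54255
End of period: [14560, 54255, 85358, 42570, 83720]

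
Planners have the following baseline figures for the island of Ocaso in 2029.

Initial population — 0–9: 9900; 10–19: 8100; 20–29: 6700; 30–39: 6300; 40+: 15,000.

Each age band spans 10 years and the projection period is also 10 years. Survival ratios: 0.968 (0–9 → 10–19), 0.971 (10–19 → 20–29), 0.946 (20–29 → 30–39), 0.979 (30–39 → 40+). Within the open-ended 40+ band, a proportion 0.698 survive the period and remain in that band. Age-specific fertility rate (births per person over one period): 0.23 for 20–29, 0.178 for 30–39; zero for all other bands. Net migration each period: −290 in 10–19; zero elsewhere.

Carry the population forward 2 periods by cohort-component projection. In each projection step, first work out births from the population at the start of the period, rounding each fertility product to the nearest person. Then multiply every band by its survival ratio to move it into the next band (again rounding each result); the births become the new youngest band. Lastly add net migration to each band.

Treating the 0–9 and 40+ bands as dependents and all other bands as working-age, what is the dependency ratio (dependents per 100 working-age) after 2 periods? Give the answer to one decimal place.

110.7

[period 1]
Births: 6700 × 0.23 = 1541  |  6300 × 0.178 = 1121 — total 2662
10–19: 9900 × 0.968 = 9583
20–29: 8100 × 0.971 = 7865
30–39: 6700 × 0.946 = 6338
40+: 6300 × 0.979 + 15000 × 0.698 = 6168 + 10470 = 16638
Net migration: 10–19 − 290 → 9293
Population now: 0–9=2662, 10–19=9293, 20–29=7865, 30–39=6338, 40+=16638
[period 2]
Births: 7865 × 0.23 = 1809  |  6338 × 0.178 = 1128 — total 2937
10–19: 2662 × 0.968 = 2577
20–29: 9293 × 0.971 = 9024
30–39: 7865 × 0.946 = 7440
40+: 6338 × 0.979 + 16638 × 0.698 = 6205 + 11613 = 17818
Net migration: 10–19 − 290 → 2287
Population now: 0–9=2937, 10–19=2287, 20–29=9024, 30–39=7440, 40+=17818
Dependents (band 0–9 + band 40+) = 2937 + 17818 = 20755; working-age = 18751; ratio = 20755/18751 × 100 = 110.7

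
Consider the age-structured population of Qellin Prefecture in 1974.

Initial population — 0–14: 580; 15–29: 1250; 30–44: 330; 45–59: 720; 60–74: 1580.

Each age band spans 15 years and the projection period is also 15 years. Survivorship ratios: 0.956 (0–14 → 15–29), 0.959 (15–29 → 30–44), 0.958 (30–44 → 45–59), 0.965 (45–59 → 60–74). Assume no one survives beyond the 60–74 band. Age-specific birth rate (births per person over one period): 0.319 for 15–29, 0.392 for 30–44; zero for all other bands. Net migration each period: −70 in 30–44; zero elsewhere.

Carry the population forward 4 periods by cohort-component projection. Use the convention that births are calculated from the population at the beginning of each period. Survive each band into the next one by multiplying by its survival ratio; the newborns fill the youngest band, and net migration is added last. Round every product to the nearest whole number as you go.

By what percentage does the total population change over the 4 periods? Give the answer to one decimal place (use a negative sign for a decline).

Let band 1 be 0–14 through band 5 = 60–74.
Period 1.
Births: 1250 × 0.319 = 399  |  330 × 0.392 = 129 → 528
Band 2: 580 × 0.956 = 554
Band 3: 1250 × 0.959 = 1199
Band 4: 330 × 0.958 = 316
Band 5: 720 × 0.965 = 695
Net migration: Band 3 − 70 → 1129
End of period: [528, 554, 1129, 316, 695]
Period 2.
Births: 554 × 0.319 = 177  |  1129 × 0.392 = 443 → 620
Band 2: 528 × 0.956 = 505
Band 3: 554 × 0.959 = 531
Band 4: 1129 × 0.958 = 1082
Band 5: 316 × 0.965 = 305
Net migration: Band 3 − 70 → 461
End of period: [620, 505, 461, 1082, 305]
Period 3.
Births: 505 × 0.319 = 161  |  461 × 0.392 = 181 → 342
Band 2: 620 × 0.956 = 593
Band 3: 505 × 0.959 = 484
Band 4: 461 × 0.958 = 442
Band 5: 1082 × 0.965 = 1044
Net migration: Band 3 − 70 → 414
End of period: [342, 593, 414, 442, 1044]
Period 4.
Births: 593 × 0.319 = 189  |  414 × 0.392 = 162 → 351
Band 2: 342 × 0.956 = 327
Band 3: 593 × 0.959 = 569
Band 4: 414 × 0.958 = 397
Band 5: 442 × 0.965 = 427
Net migration: Band 3 − 70 → 499
End of period: [351, 327, 499, 397, 427]
Total: 4460 → 2001; change = -2459; percentage change = -55.1%

-55.1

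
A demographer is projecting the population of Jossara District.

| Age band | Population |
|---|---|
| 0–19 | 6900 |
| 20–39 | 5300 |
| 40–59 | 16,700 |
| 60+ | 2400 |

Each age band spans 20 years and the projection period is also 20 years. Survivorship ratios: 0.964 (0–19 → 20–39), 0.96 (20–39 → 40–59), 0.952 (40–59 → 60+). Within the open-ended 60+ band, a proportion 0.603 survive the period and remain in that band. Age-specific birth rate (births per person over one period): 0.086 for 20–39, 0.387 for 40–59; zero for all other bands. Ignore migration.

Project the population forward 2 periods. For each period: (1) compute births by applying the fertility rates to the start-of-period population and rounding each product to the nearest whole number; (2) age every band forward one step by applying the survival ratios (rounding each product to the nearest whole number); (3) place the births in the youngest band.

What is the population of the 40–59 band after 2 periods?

6386

Call the groups 1 to 4, youngest first.
Period 1:
Births: 5300 × 0.086 = 456  |  16700 × 0.387 = 6463 → 6919
Group 2: 6900 × 0.964 = 6652
Group 3: 5300 × 0.96 = 5088
Group 4: 16700 × 0.952 + 2400 × 0.603 = 15898 + 1447 = 17345
Population now: 0–19=6919, 20–39=6652, 40–59=5088, 60+=17345
Period 2:
Births: 6652 × 0.086 = 572  |  5088 × 0.387 = 1969 → 2541
Group 2: 6919 × 0.964 = 6670
Group 3: 6652 × 0.96 = 6386
Group 4: 5088 × 0.952 + 17345 × 0.603 = 4844 + 10459 = 15303
Population now: 0–19=2541, 20–39=6670, 40–59=6386, 60+=15303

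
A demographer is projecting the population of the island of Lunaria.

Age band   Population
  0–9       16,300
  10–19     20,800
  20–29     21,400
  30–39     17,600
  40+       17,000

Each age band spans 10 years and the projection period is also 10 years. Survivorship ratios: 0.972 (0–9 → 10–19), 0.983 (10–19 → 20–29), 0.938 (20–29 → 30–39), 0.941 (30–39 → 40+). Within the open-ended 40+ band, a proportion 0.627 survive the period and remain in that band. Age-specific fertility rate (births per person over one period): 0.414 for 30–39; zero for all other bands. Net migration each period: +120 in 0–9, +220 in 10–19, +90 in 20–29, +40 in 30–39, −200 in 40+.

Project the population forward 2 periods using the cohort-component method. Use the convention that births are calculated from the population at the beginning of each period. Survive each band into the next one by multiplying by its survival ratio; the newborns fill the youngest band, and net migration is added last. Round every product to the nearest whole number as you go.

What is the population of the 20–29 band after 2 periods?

After projecting period 1:
Births: 17600 × 0.414 = 7286
10–19: 16300 × 0.972 = 15844
20–29: 20800 × 0.983 = 20446
30–39: 21400 × 0.938 = 20073
40+: 17600 × 0.941 + 17000 × 0.627 = 16562 + 10659 = 27221
Net migration: 0–9 + 120 → 7406; 10–19 + 220 → 16064; 20–29 + 90 → 20536; 30–39 + 40 → 20113; 40+ − 200 → 27021
Giving 7406 / 16064 / 20536 / 20113 / 27021.
After projecting period 2:
Births: 20113 × 0.414 = 8327
10–19: 7406 × 0.972 = 7199
20–29: 16064 × 0.983 = 15791
30–39: 20536 × 0.938 = 19263
40+: 20113 × 0.941 + 27021 × 0.627 = 18926 + 16942 = 35868
Net migration: 0–9 + 120 → 8447; 10–19 + 220 → 7419; 20–29 + 90 → 15881; 30–39 + 40 → 19303; 40+ − 200 → 35668
Giving 8447 / 7419 / 15881 / 19303 / 35668.

15881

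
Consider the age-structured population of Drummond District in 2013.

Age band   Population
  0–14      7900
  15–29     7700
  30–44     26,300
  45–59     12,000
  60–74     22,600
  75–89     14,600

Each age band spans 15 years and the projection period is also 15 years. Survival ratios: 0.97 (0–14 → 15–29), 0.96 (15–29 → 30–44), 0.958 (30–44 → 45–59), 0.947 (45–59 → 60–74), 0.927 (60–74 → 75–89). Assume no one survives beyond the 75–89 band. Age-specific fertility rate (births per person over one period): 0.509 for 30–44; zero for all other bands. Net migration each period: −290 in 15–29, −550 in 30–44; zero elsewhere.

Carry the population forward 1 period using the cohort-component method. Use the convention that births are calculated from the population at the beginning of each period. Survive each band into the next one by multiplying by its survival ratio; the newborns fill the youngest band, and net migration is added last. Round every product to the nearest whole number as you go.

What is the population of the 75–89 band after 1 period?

Period 1:
Births: 26300 * 0.509 = 13387
15–29: 7900 * 0.97 = 7663
30–44: 7700 * 0.96 = 7392
45–59: 26300 * 0.958 = 25195
60–74: 12000 * 0.947 = 11364
75–89: 22600 * 0.927 = 20950
Net migration: 15–29 − 290 → 7373; 30–44 − 550 → 6842
Population now: 0–14=13387, 15–29=7373, 30–44=6842, 45–59=25195, 60–74=11364, 75–89=20950

20950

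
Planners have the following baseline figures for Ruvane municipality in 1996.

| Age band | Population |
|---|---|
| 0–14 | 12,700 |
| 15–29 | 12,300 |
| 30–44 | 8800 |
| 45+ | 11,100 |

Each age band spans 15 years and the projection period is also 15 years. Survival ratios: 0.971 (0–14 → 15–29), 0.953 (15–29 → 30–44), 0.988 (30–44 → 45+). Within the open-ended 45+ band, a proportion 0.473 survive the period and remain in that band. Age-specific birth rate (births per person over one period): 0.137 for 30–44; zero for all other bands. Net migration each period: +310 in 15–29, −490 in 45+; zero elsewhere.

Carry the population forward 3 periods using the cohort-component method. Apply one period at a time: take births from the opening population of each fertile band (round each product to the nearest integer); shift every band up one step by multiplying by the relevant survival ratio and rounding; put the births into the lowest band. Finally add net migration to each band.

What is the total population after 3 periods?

Period 1:
Births: 8800 * 0.137 = 1206
15–29: 12700 * 0.971 = 12332
30–44: 12300 * 0.953 = 11722
45+: 8800 * 0.988 + 11100 * 0.473 = 8694 + 5250 = 13944
Net migration: 15–29 + 310 → 12642; 45+ − 490 → 13454
Giving 1206 / 12642 / 11722 / 13454.
Period 2:
Births: 11722 * 0.137 = 1606
15–29: 1206 * 0.971 = 1171
30–44: 12642 * 0.953 = 12048
45+: 11722 * 0.988 + 13454 * 0.473 = 11581 + 6364 = 17945
Net migration: 15–29 + 310 → 1481; 45+ − 490 → 17455
Giving 1606 / 1481 / 12048 / 17455.
Period 3:
Births: 12048 * 0.137 = 1651
15–29: 1606 * 0.971 = 1559
30–44: 1481 * 0.953 = 1411
45+: 12048 * 0.988 + 17455 * 0.473 = 11903 + 8256 = 20159
Net migration: 15–29 + 310 → 1869; 45+ − 490 → 19669
Giving 1651 / 1869 / 1411 / 19669.
Total after period 3: 1651 + 1869 + 1411 + 19669 = 24600

24600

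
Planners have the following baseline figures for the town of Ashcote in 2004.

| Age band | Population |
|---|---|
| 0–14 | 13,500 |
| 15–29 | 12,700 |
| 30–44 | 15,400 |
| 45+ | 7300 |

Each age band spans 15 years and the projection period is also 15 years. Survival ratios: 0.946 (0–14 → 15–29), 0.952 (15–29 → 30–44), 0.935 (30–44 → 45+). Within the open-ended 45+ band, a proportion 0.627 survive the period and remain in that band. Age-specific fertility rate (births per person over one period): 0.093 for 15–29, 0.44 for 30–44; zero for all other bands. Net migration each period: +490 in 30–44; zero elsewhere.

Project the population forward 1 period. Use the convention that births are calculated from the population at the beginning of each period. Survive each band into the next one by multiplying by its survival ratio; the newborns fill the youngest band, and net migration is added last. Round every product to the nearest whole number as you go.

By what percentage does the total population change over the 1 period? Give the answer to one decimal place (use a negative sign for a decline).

Numbering the bands 1..4 from youngest to oldest:
Period 1.
Births: 12700 × 0.093 = 1181  |  15400 × 0.44 = 6776 → 7957
Band 2: 13500 × 0.946 = 12771
Band 3: 12700 × 0.952 = 12090
Band 4: 15400 × 0.935 + 7300 × 0.627 = 14399 + 4577 = 18976
Net migration: Band 3 + 490 → 12580
Giving 7957 / 12771 / 12580 / 18976.
Total: 48900 → 52284; change = 3384; percentage change = 6.9%

6.9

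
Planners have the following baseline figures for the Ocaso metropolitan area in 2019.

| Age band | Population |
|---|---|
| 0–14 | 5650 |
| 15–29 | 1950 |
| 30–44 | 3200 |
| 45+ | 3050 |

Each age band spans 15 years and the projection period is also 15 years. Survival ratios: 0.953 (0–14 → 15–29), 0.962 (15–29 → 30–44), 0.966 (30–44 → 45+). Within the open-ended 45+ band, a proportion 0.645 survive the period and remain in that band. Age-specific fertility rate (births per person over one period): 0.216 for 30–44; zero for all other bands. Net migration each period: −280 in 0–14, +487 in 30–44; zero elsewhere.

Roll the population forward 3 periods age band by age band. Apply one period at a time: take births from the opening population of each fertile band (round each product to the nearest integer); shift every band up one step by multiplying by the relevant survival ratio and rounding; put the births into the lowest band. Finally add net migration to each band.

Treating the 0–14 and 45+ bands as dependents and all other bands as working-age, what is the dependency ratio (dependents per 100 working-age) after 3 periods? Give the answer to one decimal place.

After projecting period 1:
Births: 3200 * 0.216 = 691
15–29: 5650 * 0.953 = 5384
30–44: 1950 * 0.962 = 1876
45+: 3200 * 0.966 + 3050 * 0.645 = 3091 + 1967 = 5058
Net migration: 0–14 − 280 → 411; 30–44 + 487 → 2363
Giving 411 / 5384 / 2363 / 5058.
After projecting period 2:
Births: 2363 * 0.216 = 510
15–29: 411 * 0.953 = 392
30–44: 5384 * 0.962 = 5179
45+: 2363 * 0.966 + 5058 * 0.645 = 2283 + 3262 = 5545
Net migration: 0–14 − 280 → 230; 30–44 + 487 → 5666
Giving 230 / 392 / 5666 / 5545.
After projecting period 3:
Births: 5666 * 0.216 = 1224
15–29: 230 * 0.953 = 219
30–44: 392 * 0.962 = 377
45+: 5666 * 0.966 + 5545 * 0.645 = 5473 + 3577 = 9050
Net migration: 0–14 − 280 → 944; 30–44 + 487 → 864
Giving 944 / 219 / 864 / 9050.
Dependents (band 0–14 + band 45+) = 944 + 9050 = 9994; working-age = 1083; ratio = 9994/1083 × 100 = 922.8

922.8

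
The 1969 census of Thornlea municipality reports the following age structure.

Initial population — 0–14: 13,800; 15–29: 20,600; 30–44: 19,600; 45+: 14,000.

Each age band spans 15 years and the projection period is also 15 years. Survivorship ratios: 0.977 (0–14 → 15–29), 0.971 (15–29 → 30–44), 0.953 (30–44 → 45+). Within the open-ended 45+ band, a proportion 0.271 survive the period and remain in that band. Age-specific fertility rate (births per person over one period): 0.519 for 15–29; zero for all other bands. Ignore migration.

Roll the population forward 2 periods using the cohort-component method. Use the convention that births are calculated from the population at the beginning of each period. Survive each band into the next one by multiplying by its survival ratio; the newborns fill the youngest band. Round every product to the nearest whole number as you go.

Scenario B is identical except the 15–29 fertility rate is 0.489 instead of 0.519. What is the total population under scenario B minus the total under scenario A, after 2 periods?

After projecting period 1:
Births: 20600 × 0.519 = 10691
15–29: 13800 × 0.977 = 13483
30–44: 20600 × 0.971 = 20003
45+: 19600 × 0.953 + 14000 × 0.271 = 18679 + 3794 = 22473
End of period: [10691, 13483, 20003, 22473]
After projecting period 2:
Births: 13483 × 0.519 = 6998
15–29: 10691 × 0.977 = 10445
30–44: 13483 × 0.971 = 13092
45+: 20003 × 0.953 + 22473 × 0.271 = 19063 + 6090 = 25153
End of period: [6998, 10445, 13092, 25153]
Scenario A total after 2 periods: 55688
Scenario B projection —
After projecting period 1:
Births: 20600 × 0.489 = 10073
15–29: 13800 × 0.977 = 13483
30–44: 20600 × 0.971 = 20003
45+: 19600 × 0.953 + 14000 × 0.271 = 18679 + 3794 = 22473
End of period: [10073, 13483, 20003, 22473]
After projecting period 2:
Births: 13483 × 0.489 = 6593
15–29: 10073 × 0.977 = 9841
30–44: 13483 × 0.971 = 13092
45+: 20003 × 0.953 + 22473 × 0.271 = 19063 + 6090 = 25153
End of period: [6593, 9841, 13092, 25153]
Scenario B total after 2 periods: 54679
Difference B − A = 54679 − 55688 = -1009

-1009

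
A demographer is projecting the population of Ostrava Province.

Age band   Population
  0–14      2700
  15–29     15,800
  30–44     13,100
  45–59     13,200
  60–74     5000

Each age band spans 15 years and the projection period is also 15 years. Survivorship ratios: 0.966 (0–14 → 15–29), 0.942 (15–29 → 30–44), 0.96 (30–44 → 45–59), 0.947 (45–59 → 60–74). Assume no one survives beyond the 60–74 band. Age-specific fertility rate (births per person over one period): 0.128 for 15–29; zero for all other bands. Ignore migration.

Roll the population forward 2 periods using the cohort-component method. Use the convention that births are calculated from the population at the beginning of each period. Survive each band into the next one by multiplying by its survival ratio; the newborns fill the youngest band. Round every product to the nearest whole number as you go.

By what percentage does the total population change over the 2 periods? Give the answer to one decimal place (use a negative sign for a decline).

-37.9

(Groups numbered youngest = 1 to oldest = 5.)
— Period 1 —
Births: 15800 × 0.128 = 2022
Group 2: 2700 × 0.966 = 2608
Group 3: 15800 × 0.942 = 14884
Group 4: 13100 × 0.96 = 12576
Group 5: 13200 × 0.947 = 12500
End of period: [2022, 2608, 14884, 12576, 12500]
— Period 2 —
Births: 2608 × 0.128 = 334
Group 2: 2022 × 0.966 = 1953
Group 3: 2608 × 0.942 = 2457
Group 4: 14884 × 0.96 = 14289
Group 5: 12576 × 0.947 = 11909
End of period: [334, 1953, 2457, 14289, 11909]
Total: 49800 → 30942; change = -18858; percentage change = -37.9%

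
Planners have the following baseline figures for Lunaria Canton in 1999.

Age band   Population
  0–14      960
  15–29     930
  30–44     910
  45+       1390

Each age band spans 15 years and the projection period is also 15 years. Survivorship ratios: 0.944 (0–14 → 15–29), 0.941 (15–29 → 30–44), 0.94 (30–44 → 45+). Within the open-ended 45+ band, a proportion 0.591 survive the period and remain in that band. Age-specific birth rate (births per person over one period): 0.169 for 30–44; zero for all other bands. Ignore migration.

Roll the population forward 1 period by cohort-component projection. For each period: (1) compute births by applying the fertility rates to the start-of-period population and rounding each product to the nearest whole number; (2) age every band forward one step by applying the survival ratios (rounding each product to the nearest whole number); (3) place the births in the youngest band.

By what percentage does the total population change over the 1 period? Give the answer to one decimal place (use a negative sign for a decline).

Call the bands 1 to 4, youngest first.
Period 1:
Births: 910 * 0.169 = 154
Band 2: 960 * 0.944 = 906
Band 3: 930 * 0.941 = 875
Band 4: 910 * 0.94 + 1390 * 0.591 = 855 + 821 = 1676
End of period: [154, 906, 875, 1676]
Total: 4190 → 3611; change = -579; percentage change = -13.8%

-13.8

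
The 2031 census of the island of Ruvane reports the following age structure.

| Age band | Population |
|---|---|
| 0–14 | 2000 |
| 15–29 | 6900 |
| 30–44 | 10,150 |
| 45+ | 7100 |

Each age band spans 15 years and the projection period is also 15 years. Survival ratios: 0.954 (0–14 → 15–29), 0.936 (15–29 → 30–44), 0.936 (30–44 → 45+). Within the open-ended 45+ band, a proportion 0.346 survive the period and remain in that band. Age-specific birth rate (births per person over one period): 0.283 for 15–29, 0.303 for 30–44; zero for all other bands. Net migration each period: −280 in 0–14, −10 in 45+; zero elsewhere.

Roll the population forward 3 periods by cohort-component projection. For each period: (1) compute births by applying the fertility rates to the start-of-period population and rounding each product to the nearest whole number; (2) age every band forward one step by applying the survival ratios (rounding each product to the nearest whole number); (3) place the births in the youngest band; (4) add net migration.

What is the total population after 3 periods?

(Bands numbered youngest = 1 to oldest = 4.)
Period 1.
Births: 6900 * 0.283 = 1953  |  10150 * 0.303 = 3075 ⇒ total 5028
Band 2: 2000 * 0.954 = 1908
Band 3: 6900 * 0.936 = 6458
Band 4: 10150 * 0.936 + 7100 * 0.346 = 9500 + 2457 = 11957
Net migration: Band 1 − 280 → 4748; Band 4 − 10 → 11947
Giving 4748 / 1908 / 6458 / 11947.
Period 2.
Births: 1908 * 0.283 = 540  |  6458 * 0.303 = 1957 ⇒ total 2497
Band 2: 4748 * 0.954 = 4530
Band 3: 1908 * 0.936 = 1786
Band 4: 6458 * 0.936 + 11947 * 0.346 = 6045 + 4134 = 10179
Net migration: Band 1 − 280 → 2217; Band 4 − 10 → 10169
Giving 2217 / 4530 / 1786 / 10169.
Period 3.
Births: 4530 * 0.283 = 1282  |  1786 * 0.303 = 541 ⇒ total 1823
Band 2: 2217 * 0.954 = 2115
Band 3: 4530 * 0.936 = 4240
Band 4: 1786 * 0.936 + 10169 * 0.346 = 1672 + 3518 = 5190
Net migration: Band 1 − 280 → 1543; Band 4 − 10 → 5180
Giving 1543 / 2115 / 4240 / 5180.
Total after period 3: 1543 + 2115 + 4240 + 5180 = 13078

13078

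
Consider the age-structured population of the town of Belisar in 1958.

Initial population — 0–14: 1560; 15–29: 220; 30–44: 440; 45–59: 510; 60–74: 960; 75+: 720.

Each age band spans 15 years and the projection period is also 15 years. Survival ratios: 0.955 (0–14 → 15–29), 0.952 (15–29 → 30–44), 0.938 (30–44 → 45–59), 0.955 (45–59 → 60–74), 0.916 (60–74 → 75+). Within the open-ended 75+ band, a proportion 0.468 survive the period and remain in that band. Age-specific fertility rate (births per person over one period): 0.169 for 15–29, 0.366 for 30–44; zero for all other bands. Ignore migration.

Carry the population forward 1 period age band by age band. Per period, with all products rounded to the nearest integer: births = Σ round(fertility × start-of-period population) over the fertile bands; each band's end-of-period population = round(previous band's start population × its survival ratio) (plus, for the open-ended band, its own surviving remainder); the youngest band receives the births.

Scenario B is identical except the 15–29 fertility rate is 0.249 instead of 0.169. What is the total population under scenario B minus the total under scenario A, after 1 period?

Period 1.
Births: 220 × 0.169 = 37  |  440 × 0.366 = 161 ⇒ total 198
15–29: 1560 × 0.955 = 1490
30–44: 220 × 0.952 = 209
45–59: 440 × 0.938 = 413
60–74: 510 × 0.955 = 487
75+: 960 × 0.916 + 720 × 0.468 = 879 + 337 = 1216
Population now: 0–14=198, 15–29=1490, 30–44=209, 45–59=413, 60–74=487, 75+=1216
Scenario A total after 1 period: 4013
Scenario B projection —
Period 1.
Births: 220 × 0.249 = 55  |  440 × 0.366 = 161 ⇒ total 216
15–29: 1560 × 0.955 = 1490
30–44: 220 × 0.952 = 209
45–59: 440 × 0.938 = 413
60–74: 510 × 0.955 = 487
75+: 960 × 0.916 + 720 × 0.468 = 879 + 337 = 1216
Population now: 0–14=216, 15–29=1490, 30–44=209, 45–59=413, 60–74=487, 75+=1216
Scenario B total after 1 period: 4031
Difference B − A = 4031 − 4013 = 18

18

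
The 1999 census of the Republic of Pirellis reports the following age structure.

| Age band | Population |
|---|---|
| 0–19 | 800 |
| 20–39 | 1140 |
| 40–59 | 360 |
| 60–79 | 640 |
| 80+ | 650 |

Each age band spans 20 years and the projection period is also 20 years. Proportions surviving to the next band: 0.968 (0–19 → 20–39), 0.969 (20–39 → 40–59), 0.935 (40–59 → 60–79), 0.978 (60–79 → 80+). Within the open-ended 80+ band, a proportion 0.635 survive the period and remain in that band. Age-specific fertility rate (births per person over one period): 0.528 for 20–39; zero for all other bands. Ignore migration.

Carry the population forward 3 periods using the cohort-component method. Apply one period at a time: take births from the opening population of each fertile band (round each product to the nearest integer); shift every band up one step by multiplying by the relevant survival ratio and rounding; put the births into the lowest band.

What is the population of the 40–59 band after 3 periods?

Call the bands 1 to 5, youngest first.
Period 1.
Births: 1140 × 0.528 = 602
Band 2: 800 × 0.968 = 774
Band 3: 1140 × 0.969 = 1105
Band 4: 360 × 0.935 = 337
Band 5: 640 × 0.978 + 650 × 0.635 = 626 + 413 = 1039
Population now: 0–19=602, 20–39=774, 40–59=1105, 60–79=337, 80+=1039
Period 2.
Births: 774 × 0.528 = 409
Band 2: 602 × 0.968 = 583
Band 3: 774 × 0.969 = 750
Band 4: 1105 × 0.935 = 1033
Band 5: 337 × 0.978 + 1039 × 0.635 = 330 + 660 = 990
Population now: 0–19=409, 20–39=583, 40–59=750, 60–79=1033, 80+=990
Period 3.
Births: 583 × 0.528 = 308
Band 2: 409 × 0.968 = 396
Band 3: 583 × 0.969 = 565
Band 4: 750 × 0.935 = 701
Band 5: 1033 × 0.978 + 990 × 0.635 = 1010 + 629 = 1639
Population now: 0–19=308, 20–39=396, 40–59=565, 60–79=701, 80+=1639

565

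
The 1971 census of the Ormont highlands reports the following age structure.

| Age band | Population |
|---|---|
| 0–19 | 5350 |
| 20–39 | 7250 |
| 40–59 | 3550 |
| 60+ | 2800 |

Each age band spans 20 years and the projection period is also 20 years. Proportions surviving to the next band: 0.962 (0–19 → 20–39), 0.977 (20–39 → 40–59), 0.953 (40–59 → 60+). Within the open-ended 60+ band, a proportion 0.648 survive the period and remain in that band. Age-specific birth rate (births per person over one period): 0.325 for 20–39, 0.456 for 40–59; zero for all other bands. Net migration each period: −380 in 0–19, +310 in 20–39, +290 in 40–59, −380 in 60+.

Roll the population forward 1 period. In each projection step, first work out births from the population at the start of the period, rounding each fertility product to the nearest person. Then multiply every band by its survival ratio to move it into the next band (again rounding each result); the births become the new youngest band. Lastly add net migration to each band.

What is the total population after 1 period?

Period 1.
Births: 7250 × 0.325 = 2356  |  3550 × 0.456 = 1619 — total 3975
20–39: 5350 × 0.962 = 5147
40–59: 7250 × 0.977 = 7083
60+: 3550 × 0.953 + 2800 × 0.648 = 3383 + 1814 = 5197
Net migration: 0–19 − 380 → 3595; 20–39 + 310 → 5457; 40–59 + 290 → 7373; 60+ − 380 → 4817
End of period: [3595, 5457, 7373, 4817]
Total after period 1: 3595 + 5457 + 7373 + 4817 = 21242

21242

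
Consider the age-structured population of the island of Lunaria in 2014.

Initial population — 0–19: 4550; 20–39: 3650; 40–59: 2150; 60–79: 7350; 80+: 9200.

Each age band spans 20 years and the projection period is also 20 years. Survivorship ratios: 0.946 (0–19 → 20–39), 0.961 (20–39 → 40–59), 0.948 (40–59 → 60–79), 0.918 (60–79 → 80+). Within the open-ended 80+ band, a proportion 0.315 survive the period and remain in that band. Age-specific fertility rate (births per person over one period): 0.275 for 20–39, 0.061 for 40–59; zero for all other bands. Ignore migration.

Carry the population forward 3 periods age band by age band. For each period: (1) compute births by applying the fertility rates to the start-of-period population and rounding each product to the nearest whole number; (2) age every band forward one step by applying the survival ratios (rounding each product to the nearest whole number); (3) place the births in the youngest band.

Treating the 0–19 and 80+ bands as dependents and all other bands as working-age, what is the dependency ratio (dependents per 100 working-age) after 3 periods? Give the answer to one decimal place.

Let group 1 be 0–19 through group 5 = 80+.
Period 1.
Births: 3650 * 0.275 = 1004  |  2150 * 0.061 = 131 ⇒ total 1135
Group 2: 4550 * 0.946 = 4304
Group 3: 3650 * 0.961 = 3508
Group 4: 2150 * 0.948 = 2038
Group 5: 7350 * 0.918 + 9200 * 0.315 = 6747 + 2898 = 9645
Giving 1135 / 4304 / 3508 / 2038 / 9645.
Period 2.
Births: 4304 * 0.275 = 1184  |  3508 * 0.061 = 214 ⇒ total 1398
Group 2: 1135 * 0.946 = 1074
Group 3: 4304 * 0.961 = 4136
Group 4: 3508 * 0.948 = 3326
Group 5: 2038 * 0.918 + 9645 * 0.315 = 1871 + 3038 = 4909
Giving 1398 / 1074 / 4136 / 3326 / 4909.
Period 3.
Births: 1074 * 0.275 = 295  |  4136 * 0.061 = 252 ⇒ total 547
Group 2: 1398 * 0.946 = 1323
Group 3: 1074 * 0.961 = 1032
Group 4: 4136 * 0.948 = 3921
Group 5: 3326 * 0.918 + 4909 * 0.315 = 3053 + 1546 = 4599
Giving 547 / 1323 / 1032 / 3921 / 4599.
Dependents (band 0–19 + band 80+) = 547 + 4599 = 5146; working-age = 6276; ratio = 5146/6276 × 100 = 82.0

82.0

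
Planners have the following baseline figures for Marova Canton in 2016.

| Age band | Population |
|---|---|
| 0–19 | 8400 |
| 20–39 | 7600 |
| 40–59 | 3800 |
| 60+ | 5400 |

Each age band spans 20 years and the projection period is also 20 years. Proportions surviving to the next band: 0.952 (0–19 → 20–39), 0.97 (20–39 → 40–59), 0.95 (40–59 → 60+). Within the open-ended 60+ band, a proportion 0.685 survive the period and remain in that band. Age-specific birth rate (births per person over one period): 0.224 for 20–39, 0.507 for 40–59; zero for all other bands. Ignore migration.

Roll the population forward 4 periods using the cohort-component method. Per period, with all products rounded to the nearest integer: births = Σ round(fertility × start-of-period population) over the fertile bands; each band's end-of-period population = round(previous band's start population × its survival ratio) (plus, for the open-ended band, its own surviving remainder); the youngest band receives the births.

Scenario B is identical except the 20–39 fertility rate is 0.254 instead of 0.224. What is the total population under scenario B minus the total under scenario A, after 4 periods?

896

(Bands numbered youngest = 1 to oldest = 4.)
Period 1:
Births: 7600 * 0.224 = 1702, 3800 * 0.507 = 1927 ⇒ total 3629
Band 2: 8400 * 0.952 = 7997
Band 3: 7600 * 0.97 = 7372
Band 4: 3800 * 0.95 + 5400 * 0.685 = 3610 + 3699 = 7309
→ [3629, 7997, 7372, 7309]
Period 2:
Births: 7997 * 0.224 = 1791, 7372 * 0.507 = 3738 ⇒ total 5529
Band 2: 3629 * 0.952 = 3455
Band 3: 7997 * 0.97 = 7757
Band 4: 7372 * 0.95 + 7309 * 0.685 = 7003 + 5007 = 12010
→ [5529, 3455, 7757, 12010]
Period 3:
Births: 3455 * 0.224 = 774, 7757 * 0.507 = 3933 ⇒ total 4707
Band 2: 5529 * 0.952 = 5264
Band 3: 3455 * 0.97 = 3351
Band 4: 7757 * 0.95 + 12010 * 0.685 = 7369 + 8227 = 15596
→ [4707, 5264, 3351, 15596]
Period 4:
Births: 5264 * 0.224 = 1179, 3351 * 0.507 = 1699 ⇒ total 2878
Band 2: 4707 * 0.952 = 4481
Band 3: 5264 * 0.97 = 5106
Band 4: 3351 * 0.95 + 15596 * 0.685 = 3183 + 10683 = 13866
→ [2878, 4481, 5106, 13866]
Scenario A total after 4 periods: 26331
Scenario B projection —
Period 1:
Births: 7600 * 0.254 = 1930, 3800 * 0.507 = 1927 ⇒ total 3857
Band 2: 8400 * 0.952 = 7997
Band 3: 7600 * 0.97 = 7372
Band 4: 3800 * 0.95 + 5400 * 0.685 = 3610 + 3699 = 7309
→ [3857, 7997, 7372, 7309]
Period 2:
Births: 7997 * 0.254 = 2031, 7372 * 0.507 = 3738 ⇒ total 5769
Band 2: 3857 * 0.952 = 3672
Band 3: 7997 * 0.97 = 7757
Band 4: 7372 * 0.95 + 7309 * 0.685 = 7003 + 5007 = 12010
→ [5769, 3672, 7757, 12010]
Period 3:
Births: 3672 * 0.254 = 933, 7757 * 0.507 = 3933 ⇒ total 4866
Band 2: 5769 * 0.952 = 5492
Band 3: 3672 * 0.97 = 3562
Band 4: 7757 * 0.95 + 12010 * 0.685 = 7369 + 8227 = 15596
→ [4866, 5492, 3562, 15596]
Period 4:
Births: 5492 * 0.254 = 1395, 3562 * 0.507 = 1806 ⇒ total 3201
Band 2: 4866 * 0.952 = 4632
Band 3: 5492 * 0.97 = 5327
Band 4: 3562 * 0.95 + 15596 * 0.685 = 3384 + 10683 = 14067
→ [3201, 4632, 5327, 14067]
Scenario B total after 4 periods: 27227
Difference B − A = 27227 − 26331 = 896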